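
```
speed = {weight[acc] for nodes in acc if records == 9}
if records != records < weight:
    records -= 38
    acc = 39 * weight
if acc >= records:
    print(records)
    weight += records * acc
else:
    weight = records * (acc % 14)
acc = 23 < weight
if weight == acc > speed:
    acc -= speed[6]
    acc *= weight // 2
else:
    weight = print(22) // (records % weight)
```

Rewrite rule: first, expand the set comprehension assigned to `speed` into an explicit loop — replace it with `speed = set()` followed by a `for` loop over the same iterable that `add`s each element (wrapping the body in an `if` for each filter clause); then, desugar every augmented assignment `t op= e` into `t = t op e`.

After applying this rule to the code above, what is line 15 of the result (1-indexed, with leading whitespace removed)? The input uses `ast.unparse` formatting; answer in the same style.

Transformed code:
speed = set()
for nodes in acc:
    if records == 9:
        speed.add(weight[acc])
if records != records < weight:
    records = records - 38
    acc = 39 * weight
if acc >= records:
    print(records)
    weight = weight + records * acc
else:
    weight = records * (acc % 14)
acc = 23 < weight
if weight == acc > speed:
    acc = acc - speed[6]
    acc = acc * (weight // 2)
else:
    weight = print(22) // (records % weight)

acc = acc - speed[6]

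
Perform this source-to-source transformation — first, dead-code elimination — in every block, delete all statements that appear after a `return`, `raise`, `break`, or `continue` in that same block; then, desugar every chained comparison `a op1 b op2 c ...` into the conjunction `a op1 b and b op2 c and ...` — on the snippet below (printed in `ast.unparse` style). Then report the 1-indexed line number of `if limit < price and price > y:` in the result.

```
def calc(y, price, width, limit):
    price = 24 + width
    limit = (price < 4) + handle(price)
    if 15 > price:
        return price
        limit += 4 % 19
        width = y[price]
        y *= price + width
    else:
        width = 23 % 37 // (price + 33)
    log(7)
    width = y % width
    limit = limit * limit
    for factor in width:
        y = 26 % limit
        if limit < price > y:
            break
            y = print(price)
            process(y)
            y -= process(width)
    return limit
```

13

Transformed code:
def calc(y, price, width, limit):
    price = 24 + width
    limit = (price < 4) + handle(price)
    if 15 > price:
        return price
    else:
        width = 23 % 37 // (price + 33)
    log(7)
    width = y % width
    limit = limit * limit
    for factor in width:
        y = 26 % limit
        if limit < price and price > y:
            break
    return limit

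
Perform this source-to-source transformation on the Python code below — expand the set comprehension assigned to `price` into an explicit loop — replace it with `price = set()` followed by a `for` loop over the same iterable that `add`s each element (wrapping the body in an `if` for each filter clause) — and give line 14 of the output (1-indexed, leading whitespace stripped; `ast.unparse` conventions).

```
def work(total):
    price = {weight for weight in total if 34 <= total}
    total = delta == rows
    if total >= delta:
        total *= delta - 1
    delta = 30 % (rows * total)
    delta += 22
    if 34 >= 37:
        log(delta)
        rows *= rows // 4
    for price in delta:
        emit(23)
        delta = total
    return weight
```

Transformed code:
def work(total):
    price = set()
    for weight in total:
        if 34 <= total:
            price.add(weight)
    total = delta == rows
    if total >= delta:
        total *= delta - 1
    delta = 30 % (rows * total)
    delta += 22
    if 34 >= 37:
        log(delta)
        rows *= rows // 4
    for price in delta:
        emit(23)
        delta = total
    return weight

for price in delta:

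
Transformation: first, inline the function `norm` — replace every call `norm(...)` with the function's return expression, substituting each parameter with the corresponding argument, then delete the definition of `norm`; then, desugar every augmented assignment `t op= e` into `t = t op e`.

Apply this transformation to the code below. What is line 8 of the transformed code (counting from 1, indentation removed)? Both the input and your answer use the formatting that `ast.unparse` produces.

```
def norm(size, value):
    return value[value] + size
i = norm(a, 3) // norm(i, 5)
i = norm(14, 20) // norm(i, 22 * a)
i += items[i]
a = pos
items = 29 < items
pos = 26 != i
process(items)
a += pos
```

Transformed code:
i = (3[3] + a) // (5[5] + i)
i = (20[20] + 14) // ((22 * a)[22 * a] + i)
i = i + items[i]
a = pos
items = 29 < items
pos = 26 != i
process(items)
a = a + pos

a = a + pos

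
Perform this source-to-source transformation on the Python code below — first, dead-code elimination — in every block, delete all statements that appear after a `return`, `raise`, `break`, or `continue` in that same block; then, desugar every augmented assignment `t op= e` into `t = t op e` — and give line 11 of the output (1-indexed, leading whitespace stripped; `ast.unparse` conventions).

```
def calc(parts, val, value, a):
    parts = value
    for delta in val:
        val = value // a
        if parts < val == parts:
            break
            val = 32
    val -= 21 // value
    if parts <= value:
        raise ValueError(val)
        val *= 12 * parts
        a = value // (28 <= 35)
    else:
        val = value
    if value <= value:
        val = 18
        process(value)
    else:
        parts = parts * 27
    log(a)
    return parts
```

val = value

Transformed code:
def calc(parts, val, value, a):
    parts = value
    for delta in val:
        val = value // a
        if parts < val == parts:
            break
    val = val - 21 // value
    if parts <= value:
        raise ValueError(val)
    else:
        val = value
    if value <= value:
        val = 18
        process(value)
    else:
        parts = parts * 27
    log(a)
    return parts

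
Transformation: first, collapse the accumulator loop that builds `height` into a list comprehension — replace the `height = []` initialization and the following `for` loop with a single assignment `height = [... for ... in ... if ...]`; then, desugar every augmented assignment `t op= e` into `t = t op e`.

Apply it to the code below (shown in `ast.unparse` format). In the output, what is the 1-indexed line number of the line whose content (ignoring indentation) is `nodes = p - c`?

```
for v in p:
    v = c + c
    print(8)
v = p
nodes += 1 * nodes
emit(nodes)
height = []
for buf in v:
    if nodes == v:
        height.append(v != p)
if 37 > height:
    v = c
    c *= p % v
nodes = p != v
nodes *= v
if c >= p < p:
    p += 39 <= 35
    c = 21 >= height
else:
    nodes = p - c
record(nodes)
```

Transformed code:
for v in p:
    v = c + c
    print(8)
v = p
nodes = nodes + 1 * nodes
emit(nodes)
height = [v != p for buf in v if nodes == v]
if 37 > height:
    v = c
    c = c * (p % v)
nodes = p != v
nodes = nodes * v
if c >= p < p:
    p = p + (39 <= 35)
    c = 21 >= height
else:
    nodes = p - c
record(nodes)

17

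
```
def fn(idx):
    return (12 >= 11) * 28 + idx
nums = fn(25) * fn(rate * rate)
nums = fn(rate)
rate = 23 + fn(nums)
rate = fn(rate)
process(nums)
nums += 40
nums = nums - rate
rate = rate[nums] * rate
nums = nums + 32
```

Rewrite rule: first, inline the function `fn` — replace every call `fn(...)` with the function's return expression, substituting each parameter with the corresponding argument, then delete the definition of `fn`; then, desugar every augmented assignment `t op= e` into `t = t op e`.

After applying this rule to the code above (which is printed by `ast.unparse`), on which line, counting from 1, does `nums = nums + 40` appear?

6

Transformed code:
nums = ((12 >= 11) * 28 + 25) * ((12 >= 11) * 28 + rate * rate)
nums = (12 >= 11) * 28 + rate
rate = 23 + ((12 >= 11) * 28 + nums)
rate = (12 >= 11) * 28 + rate
process(nums)
nums = nums + 40
nums = nums - rate
rate = rate[nums] * rate
nums = nums + 32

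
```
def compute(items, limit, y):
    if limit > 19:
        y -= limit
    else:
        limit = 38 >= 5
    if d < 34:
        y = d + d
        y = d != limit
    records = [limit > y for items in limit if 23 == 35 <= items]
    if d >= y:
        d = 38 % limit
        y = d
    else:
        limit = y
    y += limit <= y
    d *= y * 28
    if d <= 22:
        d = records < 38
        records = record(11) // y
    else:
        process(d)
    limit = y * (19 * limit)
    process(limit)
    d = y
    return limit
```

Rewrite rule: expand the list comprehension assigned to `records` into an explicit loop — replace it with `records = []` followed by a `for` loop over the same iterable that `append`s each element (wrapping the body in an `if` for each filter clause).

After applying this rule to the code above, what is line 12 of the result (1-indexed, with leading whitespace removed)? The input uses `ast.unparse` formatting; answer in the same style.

records.append(limit > y)

Transformed code:
def compute(items, limit, y):
    if limit > 19:
        y -= limit
    else:
        limit = 38 >= 5
    if d < 34:
        y = d + d
        y = d != limit
    records = []
    for items in limit:
        if 23 == 35 <= items:
            records.append(limit > y)
    if d >= y:
        d = 38 % limit
        y = d
    else:
        limit = y
    y += limit <= y
    d *= y * 28
    if d <= 22:
        d = records < 38
        records = record(11) // y
    else:
        process(d)
    limit = y * (19 * limit)
    process(limit)
    d = y
    return limit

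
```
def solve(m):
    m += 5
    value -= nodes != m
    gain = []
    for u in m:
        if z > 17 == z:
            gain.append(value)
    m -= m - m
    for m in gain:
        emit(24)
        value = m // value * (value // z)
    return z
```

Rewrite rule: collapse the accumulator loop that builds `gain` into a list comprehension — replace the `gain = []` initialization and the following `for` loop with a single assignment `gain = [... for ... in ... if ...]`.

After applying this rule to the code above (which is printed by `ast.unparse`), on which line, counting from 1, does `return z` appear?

9

Transformed code:
def solve(m):
    m += 5
    value -= nodes != m
    gain = [value for u in m if z > 17 == z]
    m -= m - m
    for m in gain:
        emit(24)
        value = m // value * (value // z)
    return z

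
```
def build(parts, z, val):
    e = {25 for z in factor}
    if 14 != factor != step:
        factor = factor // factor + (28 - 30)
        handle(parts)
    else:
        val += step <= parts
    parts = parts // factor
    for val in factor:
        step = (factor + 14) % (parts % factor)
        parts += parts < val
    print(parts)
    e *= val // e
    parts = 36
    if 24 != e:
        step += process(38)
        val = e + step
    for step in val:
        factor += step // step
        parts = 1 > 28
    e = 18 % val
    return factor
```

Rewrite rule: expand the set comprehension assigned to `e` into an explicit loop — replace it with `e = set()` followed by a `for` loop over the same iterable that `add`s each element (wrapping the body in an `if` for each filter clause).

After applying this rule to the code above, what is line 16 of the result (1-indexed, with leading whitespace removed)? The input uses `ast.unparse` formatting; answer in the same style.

parts = 36

Transformed code:
def build(parts, z, val):
    e = set()
    for z in factor:
        e.add(25)
    if 14 != factor != step:
        factor = factor // factor + (28 - 30)
        handle(parts)
    else:
        val += step <= parts
    parts = parts // factor
    for val in factor:
        step = (factor + 14) % (parts % factor)
        parts += parts < val
    print(parts)
    e *= val // e
    parts = 36
    if 24 != e:
        step += process(38)
        val = e + step
    for step in val:
        factor += step // step
        parts = 1 > 28
    e = 18 % val
    return factor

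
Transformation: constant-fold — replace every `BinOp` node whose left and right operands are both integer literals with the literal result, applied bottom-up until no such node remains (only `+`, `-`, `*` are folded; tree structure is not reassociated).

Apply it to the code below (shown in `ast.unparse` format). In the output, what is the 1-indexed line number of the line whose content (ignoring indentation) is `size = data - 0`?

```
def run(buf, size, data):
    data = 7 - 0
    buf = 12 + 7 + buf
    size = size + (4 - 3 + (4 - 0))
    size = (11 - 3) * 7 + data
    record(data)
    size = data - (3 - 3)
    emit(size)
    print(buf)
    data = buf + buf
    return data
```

Transformed code:
def run(buf, size, data):
    data = 7
    buf = 19 + buf
    size = size + 5
    size = 56 + data
    record(data)
    size = data - 0
    emit(size)
    print(buf)
    data = buf + buf
    return data

7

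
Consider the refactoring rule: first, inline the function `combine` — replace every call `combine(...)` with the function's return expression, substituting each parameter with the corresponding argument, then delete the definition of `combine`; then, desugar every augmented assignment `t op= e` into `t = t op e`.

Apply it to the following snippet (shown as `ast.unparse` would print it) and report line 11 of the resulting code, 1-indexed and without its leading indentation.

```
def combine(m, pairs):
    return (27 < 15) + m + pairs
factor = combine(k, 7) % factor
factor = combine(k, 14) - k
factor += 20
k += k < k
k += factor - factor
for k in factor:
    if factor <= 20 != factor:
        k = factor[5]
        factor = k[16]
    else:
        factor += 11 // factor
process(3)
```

factor = factor + 11 // factor

Transformed code:
factor = ((27 < 15) + k + 7) % factor
factor = (27 < 15) + k + 14 - k
factor = factor + 20
k = k + (k < k)
k = k + (factor - factor)
for k in factor:
    if factor <= 20 != factor:
        k = factor[5]
        factor = k[16]
    else:
        factor = factor + 11 // factor
process(3)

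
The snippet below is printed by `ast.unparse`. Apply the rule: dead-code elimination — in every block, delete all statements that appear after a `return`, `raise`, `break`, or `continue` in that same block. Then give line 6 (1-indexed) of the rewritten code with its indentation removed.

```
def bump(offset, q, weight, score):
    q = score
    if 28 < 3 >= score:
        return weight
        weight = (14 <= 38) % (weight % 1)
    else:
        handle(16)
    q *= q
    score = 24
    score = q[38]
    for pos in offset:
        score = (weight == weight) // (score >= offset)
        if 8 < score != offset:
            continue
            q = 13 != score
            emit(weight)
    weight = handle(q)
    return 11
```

handle(16)

Transformed code:
def bump(offset, q, weight, score):
    q = score
    if 28 < 3 >= score:
        return weight
    else:
        handle(16)
    q *= q
    score = 24
    score = q[38]
    for pos in offset:
        score = (weight == weight) // (score >= offset)
        if 8 < score != offset:
            continue
    weight = handle(q)
    return 11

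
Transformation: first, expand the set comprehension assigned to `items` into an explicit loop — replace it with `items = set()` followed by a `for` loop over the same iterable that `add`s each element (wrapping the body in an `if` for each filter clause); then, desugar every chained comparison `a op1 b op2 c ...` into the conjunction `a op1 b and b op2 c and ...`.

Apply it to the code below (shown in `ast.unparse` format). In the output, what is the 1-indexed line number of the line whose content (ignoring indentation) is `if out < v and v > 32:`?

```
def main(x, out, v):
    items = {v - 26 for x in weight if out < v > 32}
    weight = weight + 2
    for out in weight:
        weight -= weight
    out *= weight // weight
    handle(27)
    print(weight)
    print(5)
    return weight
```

Transformed code:
def main(x, out, v):
    items = set()
    for x in weight:
        if out < v and v > 32:
            items.add(v - 26)
    weight = weight + 2
    for out in weight:
        weight -= weight
    out *= weight // weight
    handle(27)
    print(weight)
    print(5)
    return weight

4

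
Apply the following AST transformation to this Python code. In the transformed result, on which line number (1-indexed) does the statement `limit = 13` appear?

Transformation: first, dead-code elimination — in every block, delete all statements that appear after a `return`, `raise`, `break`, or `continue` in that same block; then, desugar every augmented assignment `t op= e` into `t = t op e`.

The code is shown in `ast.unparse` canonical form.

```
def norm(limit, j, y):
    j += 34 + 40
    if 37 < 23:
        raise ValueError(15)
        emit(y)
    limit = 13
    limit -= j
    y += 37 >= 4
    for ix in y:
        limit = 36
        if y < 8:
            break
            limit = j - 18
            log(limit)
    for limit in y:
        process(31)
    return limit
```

5

Transformed code:
def norm(limit, j, y):
    j = j + (34 + 40)
    if 37 < 23:
        raise ValueError(15)
    limit = 13
    limit = limit - j
    y = y + (37 >= 4)
    for ix in y:
        limit = 36
        if y < 8:
            break
    for limit in y:
        process(31)
    return limit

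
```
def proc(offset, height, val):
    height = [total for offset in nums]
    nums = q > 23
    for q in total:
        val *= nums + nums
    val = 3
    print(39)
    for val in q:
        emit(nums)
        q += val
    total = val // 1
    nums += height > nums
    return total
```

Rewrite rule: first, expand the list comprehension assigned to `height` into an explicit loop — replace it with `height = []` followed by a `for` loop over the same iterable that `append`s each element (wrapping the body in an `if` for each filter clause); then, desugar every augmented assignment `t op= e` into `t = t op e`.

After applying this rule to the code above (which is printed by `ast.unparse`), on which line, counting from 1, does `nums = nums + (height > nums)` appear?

Transformed code:
def proc(offset, height, val):
    height = []
    for offset in nums:
        height.append(total)
    nums = q > 23
    for q in total:
        val = val * (nums + nums)
    val = 3
    print(39)
    for val in q:
        emit(nums)
        q = q + val
    total = val // 1
    nums = nums + (height > nums)
    return total

14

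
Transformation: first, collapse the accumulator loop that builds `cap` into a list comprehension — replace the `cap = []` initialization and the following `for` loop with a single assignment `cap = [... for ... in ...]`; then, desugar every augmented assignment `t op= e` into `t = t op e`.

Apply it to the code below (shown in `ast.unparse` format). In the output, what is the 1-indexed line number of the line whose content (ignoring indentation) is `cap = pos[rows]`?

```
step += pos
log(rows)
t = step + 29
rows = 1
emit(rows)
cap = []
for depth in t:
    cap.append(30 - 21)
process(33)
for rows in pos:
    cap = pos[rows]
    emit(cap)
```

9

Transformed code:
step = step + pos
log(rows)
t = step + 29
rows = 1
emit(rows)
cap = [30 - 21 for depth in t]
process(33)
for rows in pos:
    cap = pos[rows]
    emit(cap)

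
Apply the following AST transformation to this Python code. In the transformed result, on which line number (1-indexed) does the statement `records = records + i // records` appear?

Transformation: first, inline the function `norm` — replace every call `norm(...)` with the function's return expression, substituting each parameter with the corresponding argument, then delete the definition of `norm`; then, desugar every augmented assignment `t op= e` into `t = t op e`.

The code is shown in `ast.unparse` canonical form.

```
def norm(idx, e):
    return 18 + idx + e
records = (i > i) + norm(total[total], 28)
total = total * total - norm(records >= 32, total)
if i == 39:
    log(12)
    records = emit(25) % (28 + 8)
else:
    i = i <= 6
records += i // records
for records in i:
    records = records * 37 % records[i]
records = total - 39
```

Transformed code:
records = (i > i) + (18 + total[total] + 28)
total = total * total - (18 + (records >= 32) + total)
if i == 39:
    log(12)
    records = emit(25) % (28 + 8)
else:
    i = i <= 6
records = records + i // records
for records in i:
    records = records * 37 % records[i]
records = total - 39

8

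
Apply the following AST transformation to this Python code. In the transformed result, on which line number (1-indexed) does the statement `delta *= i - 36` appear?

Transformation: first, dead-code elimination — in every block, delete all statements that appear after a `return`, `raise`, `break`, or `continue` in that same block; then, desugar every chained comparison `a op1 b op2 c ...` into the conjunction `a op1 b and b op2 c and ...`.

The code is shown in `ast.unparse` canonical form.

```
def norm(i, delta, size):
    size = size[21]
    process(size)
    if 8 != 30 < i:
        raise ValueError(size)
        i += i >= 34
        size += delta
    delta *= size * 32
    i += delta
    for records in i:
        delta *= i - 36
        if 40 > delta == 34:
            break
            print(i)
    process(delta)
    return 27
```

9

Transformed code:
def norm(i, delta, size):
    size = size[21]
    process(size)
    if 8 != 30 and 30 < i:
        raise ValueError(size)
    delta *= size * 32
    i += delta
    for records in i:
        delta *= i - 36
        if 40 > delta and delta == 34:
            break
    process(delta)
    return 27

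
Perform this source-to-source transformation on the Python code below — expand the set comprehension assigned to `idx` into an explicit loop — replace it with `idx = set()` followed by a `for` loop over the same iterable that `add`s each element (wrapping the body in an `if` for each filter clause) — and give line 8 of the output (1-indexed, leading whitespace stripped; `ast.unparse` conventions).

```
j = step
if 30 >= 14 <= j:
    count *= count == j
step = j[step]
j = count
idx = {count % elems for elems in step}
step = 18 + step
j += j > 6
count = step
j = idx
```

Transformed code:
j = step
if 30 >= 14 <= j:
    count *= count == j
step = j[step]
j = count
idx = set()
for elems in step:
    idx.add(count % elems)
step = 18 + step
j += j > 6
count = step
j = idx

idx.add(count % elems)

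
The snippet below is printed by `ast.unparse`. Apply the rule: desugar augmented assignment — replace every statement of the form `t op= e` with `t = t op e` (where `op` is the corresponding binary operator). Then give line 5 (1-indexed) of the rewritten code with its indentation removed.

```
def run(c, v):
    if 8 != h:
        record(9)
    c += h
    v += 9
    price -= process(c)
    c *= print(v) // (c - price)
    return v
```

v = v + 9

Transformed code:
def run(c, v):
    if 8 != h:
        record(9)
    c = c + h
    v = v + 9
    price = price - process(c)
    c = c * (print(v) // (c - price))
    return v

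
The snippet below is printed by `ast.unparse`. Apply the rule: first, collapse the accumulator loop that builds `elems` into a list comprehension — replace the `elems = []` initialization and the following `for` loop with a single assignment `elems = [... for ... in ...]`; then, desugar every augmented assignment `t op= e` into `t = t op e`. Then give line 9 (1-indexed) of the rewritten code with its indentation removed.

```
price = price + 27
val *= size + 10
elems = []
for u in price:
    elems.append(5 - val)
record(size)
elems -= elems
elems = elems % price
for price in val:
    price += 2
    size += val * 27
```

size = size + val * 27

Transformed code:
price = price + 27
val = val * (size + 10)
elems = [5 - val for u in price]
record(size)
elems = elems - elems
elems = elems % price
for price in val:
    price = price + 2
    size = size + val * 27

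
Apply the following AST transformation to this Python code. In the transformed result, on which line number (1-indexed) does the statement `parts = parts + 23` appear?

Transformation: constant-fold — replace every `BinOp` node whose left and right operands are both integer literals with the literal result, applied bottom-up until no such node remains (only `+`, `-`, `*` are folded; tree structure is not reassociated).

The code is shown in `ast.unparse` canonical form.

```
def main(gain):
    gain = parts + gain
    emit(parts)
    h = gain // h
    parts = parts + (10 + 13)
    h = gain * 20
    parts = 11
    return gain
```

5

Transformed code:
def main(gain):
    gain = parts + gain
    emit(parts)
    h = gain // h
    parts = parts + 23
    h = gain * 20
    parts = 11
    return gain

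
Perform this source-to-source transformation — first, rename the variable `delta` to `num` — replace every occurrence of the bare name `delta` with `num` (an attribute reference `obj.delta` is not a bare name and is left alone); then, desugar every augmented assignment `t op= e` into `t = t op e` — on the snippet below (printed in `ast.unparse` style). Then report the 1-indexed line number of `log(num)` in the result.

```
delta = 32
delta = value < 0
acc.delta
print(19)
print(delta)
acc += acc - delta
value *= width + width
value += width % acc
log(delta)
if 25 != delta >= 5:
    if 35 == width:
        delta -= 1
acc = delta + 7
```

Transformed code:
num = 32
num = value < 0
acc.delta
print(19)
print(num)
acc = acc + (acc - num)
value = value * (width + width)
value = value + width % acc
log(num)
if 25 != num >= 5:
    if 35 == width:
        num = num - 1
acc = num + 7

9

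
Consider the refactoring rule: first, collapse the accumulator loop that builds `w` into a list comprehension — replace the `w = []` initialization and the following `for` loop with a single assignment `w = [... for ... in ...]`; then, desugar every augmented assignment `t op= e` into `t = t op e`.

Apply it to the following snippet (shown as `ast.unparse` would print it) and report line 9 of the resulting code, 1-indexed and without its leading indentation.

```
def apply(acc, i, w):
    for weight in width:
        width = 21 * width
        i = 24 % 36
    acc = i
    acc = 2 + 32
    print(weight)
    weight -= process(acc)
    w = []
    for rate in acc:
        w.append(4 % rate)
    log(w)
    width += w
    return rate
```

Transformed code:
def apply(acc, i, w):
    for weight in width:
        width = 21 * width
        i = 24 % 36
    acc = i
    acc = 2 + 32
    print(weight)
    weight = weight - process(acc)
    w = [4 % rate for rate in acc]
    log(w)
    width = width + w
    return rate

w = [4 % rate for rate in acc]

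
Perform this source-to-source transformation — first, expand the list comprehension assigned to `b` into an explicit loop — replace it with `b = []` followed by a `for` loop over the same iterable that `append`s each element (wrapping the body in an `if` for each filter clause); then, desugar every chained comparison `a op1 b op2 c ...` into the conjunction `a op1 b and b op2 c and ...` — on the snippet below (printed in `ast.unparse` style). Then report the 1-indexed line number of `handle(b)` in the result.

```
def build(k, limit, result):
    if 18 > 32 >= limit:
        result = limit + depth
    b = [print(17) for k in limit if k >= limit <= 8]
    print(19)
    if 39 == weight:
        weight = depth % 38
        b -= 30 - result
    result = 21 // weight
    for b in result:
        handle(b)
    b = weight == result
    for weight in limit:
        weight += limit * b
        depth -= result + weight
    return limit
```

14

Transformed code:
def build(k, limit, result):
    if 18 > 32 and 32 >= limit:
        result = limit + depth
    b = []
    for k in limit:
        if k >= limit and limit <= 8:
            b.append(print(17))
    print(19)
    if 39 == weight:
        weight = depth % 38
        b -= 30 - result
    result = 21 // weight
    for b in result:
        handle(b)
    b = weight == result
    for weight in limit:
        weight += limit * b
        depth -= result + weight
    return limit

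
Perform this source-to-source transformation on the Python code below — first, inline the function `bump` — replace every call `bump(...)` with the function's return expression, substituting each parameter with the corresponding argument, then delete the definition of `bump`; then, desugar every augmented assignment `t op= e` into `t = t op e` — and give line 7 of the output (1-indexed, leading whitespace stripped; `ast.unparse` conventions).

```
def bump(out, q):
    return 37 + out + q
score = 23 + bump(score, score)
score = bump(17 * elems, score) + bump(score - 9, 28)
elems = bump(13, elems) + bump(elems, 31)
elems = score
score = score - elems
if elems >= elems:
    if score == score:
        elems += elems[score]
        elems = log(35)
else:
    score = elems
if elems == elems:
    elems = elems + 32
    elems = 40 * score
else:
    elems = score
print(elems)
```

Transformed code:
score = 23 + (37 + score + score)
score = 37 + 17 * elems + score + (37 + (score - 9) + 28)
elems = 37 + 13 + elems + (37 + elems + 31)
elems = score
score = score - elems
if elems >= elems:
    if score == score:
        elems = elems + elems[score]
        elems = log(35)
else:
    score = elems
if elems == elems:
    elems = elems + 32
    elems = 40 * score
else:
    elems = score
print(elems)

if score == score:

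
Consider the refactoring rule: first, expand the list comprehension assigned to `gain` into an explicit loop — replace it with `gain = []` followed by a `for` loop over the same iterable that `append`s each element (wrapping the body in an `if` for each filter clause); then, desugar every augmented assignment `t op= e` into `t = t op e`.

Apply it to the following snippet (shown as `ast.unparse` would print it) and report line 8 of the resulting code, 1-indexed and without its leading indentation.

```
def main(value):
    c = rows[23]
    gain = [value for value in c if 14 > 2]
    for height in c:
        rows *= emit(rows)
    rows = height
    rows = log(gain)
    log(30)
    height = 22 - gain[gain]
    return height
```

rows = rows * emit(rows)

Transformed code:
def main(value):
    c = rows[23]
    gain = []
    for value in c:
        if 14 > 2:
            gain.append(value)
    for height in c:
        rows = rows * emit(rows)
    rows = height
    rows = log(gain)
    log(30)
    height = 22 - gain[gain]
    return height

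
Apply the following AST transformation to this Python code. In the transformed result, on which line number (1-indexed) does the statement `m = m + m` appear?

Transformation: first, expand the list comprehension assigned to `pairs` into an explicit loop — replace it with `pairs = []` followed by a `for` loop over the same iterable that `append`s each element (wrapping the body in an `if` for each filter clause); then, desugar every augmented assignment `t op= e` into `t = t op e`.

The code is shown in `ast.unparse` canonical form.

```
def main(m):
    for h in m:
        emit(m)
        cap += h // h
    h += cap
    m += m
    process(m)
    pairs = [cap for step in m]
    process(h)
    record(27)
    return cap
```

6

Transformed code:
def main(m):
    for h in m:
        emit(m)
        cap = cap + h // h
    h = h + cap
    m = m + m
    process(m)
    pairs = []
    for step in m:
        pairs.append(cap)
    process(h)
    record(27)
    return cap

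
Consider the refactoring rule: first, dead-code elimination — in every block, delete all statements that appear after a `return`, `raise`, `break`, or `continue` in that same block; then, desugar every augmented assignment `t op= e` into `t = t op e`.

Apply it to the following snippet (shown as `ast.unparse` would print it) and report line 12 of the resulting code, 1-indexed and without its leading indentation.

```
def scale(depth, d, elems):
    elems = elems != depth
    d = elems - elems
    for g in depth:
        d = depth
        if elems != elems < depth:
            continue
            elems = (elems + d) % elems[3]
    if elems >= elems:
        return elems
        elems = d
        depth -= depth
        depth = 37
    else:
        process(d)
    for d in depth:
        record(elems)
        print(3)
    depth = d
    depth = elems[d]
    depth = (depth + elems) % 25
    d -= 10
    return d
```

for d in depth:

Transformed code:
def scale(depth, d, elems):
    elems = elems != depth
    d = elems - elems
    for g in depth:
        d = depth
        if elems != elems < depth:
            continue
    if elems >= elems:
        return elems
    else:
        process(d)
    for d in depth:
        record(elems)
        print(3)
    depth = d
    depth = elems[d]
    depth = (depth + elems) % 25
    d = d - 10
    return d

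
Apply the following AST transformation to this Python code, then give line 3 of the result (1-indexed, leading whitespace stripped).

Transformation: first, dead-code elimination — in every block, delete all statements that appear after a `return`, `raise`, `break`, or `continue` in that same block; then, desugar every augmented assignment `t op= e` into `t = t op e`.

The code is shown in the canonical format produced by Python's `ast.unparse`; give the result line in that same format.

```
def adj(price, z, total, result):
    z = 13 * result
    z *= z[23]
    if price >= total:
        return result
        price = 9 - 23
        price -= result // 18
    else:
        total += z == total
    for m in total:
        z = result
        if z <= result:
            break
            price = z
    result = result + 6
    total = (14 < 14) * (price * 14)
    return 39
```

z = z * z[23]

Transformed code:
def adj(price, z, total, result):
    z = 13 * result
    z = z * z[23]
    if price >= total:
        return result
    else:
        total = total + (z == total)
    for m in total:
        z = result
        if z <= result:
            break
    result = result + 6
    total = (14 < 14) * (price * 14)
    return 39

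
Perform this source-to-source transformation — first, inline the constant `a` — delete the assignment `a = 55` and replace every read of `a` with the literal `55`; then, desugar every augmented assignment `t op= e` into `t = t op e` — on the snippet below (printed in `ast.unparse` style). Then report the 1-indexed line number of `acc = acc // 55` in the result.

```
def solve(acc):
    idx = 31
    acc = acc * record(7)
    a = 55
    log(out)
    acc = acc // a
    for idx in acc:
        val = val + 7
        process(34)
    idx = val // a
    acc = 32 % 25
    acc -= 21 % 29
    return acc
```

Transformed code:
def solve(acc):
    idx = 31
    acc = acc * record(7)
    log(out)
    acc = acc // 55
    for idx in acc:
        val = val + 7
        process(34)
    idx = val // 55
    acc = 32 % 25
    acc = acc - 21 % 29
    return acc

5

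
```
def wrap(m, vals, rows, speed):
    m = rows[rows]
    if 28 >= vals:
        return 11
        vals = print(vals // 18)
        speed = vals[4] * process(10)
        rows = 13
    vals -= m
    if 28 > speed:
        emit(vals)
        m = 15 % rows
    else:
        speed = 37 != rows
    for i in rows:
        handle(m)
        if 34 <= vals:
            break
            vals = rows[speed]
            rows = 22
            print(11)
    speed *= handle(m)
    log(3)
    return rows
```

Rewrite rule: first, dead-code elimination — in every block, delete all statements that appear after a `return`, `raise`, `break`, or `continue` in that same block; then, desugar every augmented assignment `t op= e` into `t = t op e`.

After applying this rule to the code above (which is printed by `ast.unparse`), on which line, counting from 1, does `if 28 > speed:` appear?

Transformed code:
def wrap(m, vals, rows, speed):
    m = rows[rows]
    if 28 >= vals:
        return 11
    vals = vals - m
    if 28 > speed:
        emit(vals)
        m = 15 % rows
    else:
        speed = 37 != rows
    for i in rows:
        handle(m)
        if 34 <= vals:
            break
    speed = speed * handle(m)
    log(3)
    return rows

6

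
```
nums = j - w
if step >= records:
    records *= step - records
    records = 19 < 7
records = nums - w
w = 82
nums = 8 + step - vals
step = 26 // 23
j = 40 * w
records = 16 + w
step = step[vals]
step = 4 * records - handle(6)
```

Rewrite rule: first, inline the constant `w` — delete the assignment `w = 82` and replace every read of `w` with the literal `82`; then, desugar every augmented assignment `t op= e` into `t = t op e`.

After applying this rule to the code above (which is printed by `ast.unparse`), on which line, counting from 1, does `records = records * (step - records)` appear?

Transformed code:
nums = j - 82
if step >= records:
    records = records * (step - records)
    records = 19 < 7
records = nums - 82
nums = 8 + step - vals
step = 26 // 23
j = 40 * 82
records = 16 + 82
step = step[vals]
step = 4 * records - handle(6)

3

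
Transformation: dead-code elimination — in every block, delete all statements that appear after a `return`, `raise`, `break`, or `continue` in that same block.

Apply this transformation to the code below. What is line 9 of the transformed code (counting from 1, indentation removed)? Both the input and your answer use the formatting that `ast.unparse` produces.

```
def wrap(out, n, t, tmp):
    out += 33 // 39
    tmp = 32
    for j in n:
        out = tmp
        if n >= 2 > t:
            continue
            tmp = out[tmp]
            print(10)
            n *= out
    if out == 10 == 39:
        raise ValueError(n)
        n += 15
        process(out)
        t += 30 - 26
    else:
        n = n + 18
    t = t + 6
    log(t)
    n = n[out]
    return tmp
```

raise ValueError(n)

Transformed code:
def wrap(out, n, t, tmp):
    out += 33 // 39
    tmp = 32
    for j in n:
        out = tmp
        if n >= 2 > t:
            continue
    if out == 10 == 39:
        raise ValueError(n)
    else:
        n = n + 18
    t = t + 6
    log(t)
    n = n[out]
    return tmp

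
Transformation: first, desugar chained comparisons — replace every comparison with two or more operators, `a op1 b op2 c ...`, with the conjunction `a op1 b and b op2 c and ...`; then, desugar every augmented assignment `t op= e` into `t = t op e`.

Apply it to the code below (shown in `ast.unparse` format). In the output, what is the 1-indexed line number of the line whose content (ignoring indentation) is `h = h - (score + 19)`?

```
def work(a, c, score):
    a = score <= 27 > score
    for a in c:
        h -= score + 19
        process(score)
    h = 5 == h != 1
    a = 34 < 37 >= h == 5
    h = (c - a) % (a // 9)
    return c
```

Transformed code:
def work(a, c, score):
    a = score <= 27 and 27 > score
    for a in c:
        h = h - (score + 19)
        process(score)
    h = 5 == h and h != 1
    a = 34 < 37 and 37 >= h and (h == 5)
    h = (c - a) % (a // 9)
    return c

4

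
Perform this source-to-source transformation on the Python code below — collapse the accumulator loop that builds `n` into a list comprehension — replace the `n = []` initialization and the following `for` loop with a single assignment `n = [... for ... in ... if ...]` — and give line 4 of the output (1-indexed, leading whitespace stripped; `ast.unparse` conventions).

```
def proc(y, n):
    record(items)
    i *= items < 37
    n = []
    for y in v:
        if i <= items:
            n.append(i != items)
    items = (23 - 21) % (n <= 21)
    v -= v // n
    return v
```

n = [i != items for y in v if i <= items]

Transformed code:
def proc(y, n):
    record(items)
    i *= items < 37
    n = [i != items for y in v if i <= items]
    items = (23 - 21) % (n <= 21)
    v -= v // n
    return v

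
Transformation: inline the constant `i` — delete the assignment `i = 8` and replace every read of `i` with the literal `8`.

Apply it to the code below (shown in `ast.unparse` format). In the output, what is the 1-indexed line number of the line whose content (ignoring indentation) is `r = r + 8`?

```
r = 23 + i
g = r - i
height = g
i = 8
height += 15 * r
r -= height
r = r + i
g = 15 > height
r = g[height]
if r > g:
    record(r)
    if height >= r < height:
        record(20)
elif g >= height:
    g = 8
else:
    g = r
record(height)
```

Transformed code:
r = 23 + 8
g = r - 8
height = g
height += 15 * r
r -= height
r = r + 8
g = 15 > height
r = g[height]
if r > g:
    record(r)
    if height >= r < height:
        record(20)
elif g >= height:
    g = 8
else:
    g = r
record(height)

6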